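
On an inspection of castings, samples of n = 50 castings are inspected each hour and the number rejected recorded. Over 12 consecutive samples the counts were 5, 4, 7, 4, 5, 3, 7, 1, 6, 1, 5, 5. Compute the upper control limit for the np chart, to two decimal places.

10.44

p̄ = Σdᵢ / (k·n) = 53 / (12 × 50) = 0.08833
UCL = np̄ + 3·√(np̄(1−p̄)) = 4.4167 + 3 × √(4.4167×0.91167) = 4.4167 + 3 × 2.0066 = 10.4365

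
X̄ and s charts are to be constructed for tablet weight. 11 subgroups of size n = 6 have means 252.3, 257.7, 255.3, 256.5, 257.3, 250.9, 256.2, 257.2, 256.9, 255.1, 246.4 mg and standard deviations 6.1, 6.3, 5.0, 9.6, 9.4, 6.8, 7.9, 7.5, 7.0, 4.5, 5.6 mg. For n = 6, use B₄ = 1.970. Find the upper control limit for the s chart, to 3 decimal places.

13.557

s̄ = (6.1 + 6.3 + 5.0 + 9.6 + 9.4 + 6.8 + 7.9 + 7.5 + 7.0 + 4.5 + 5.6) / 11 = 6.8818
UCL_s = B₄·s̄ = 1.970 × 6.8818 = 13.5572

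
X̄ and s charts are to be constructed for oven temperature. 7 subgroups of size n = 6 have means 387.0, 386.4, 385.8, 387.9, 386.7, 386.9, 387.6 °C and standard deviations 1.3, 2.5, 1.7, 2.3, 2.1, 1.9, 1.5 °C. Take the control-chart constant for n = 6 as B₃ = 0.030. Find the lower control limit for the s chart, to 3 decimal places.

s̄ = (1.3 + 2.5 + 1.7 + 2.3 + 2.1 + 1.9 + 1.5) / 7 = 1.9000
LCL_s = B₃·s̄ = 0.030 × 1.9000 = 0.0570

0.057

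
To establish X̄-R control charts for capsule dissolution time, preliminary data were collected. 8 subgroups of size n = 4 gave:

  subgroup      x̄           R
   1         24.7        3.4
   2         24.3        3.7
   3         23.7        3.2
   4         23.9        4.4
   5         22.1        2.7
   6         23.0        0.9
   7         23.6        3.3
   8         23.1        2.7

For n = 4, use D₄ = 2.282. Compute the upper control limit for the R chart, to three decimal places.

R̄ = (3.4 + 3.7 + 3.2 + 4.4 + 2.7 + 0.9 + 3.3 + 2.7) / 8 = 24.3000 / 8 = 3.0375
UCL_R = D₄·R̄ = 2.282 × 3.0375 = 6.9316

6.932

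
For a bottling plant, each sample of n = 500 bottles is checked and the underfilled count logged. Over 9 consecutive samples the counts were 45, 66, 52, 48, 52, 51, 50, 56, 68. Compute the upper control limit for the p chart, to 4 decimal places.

p̄ = Σdᵢ / (k·n) = 488 / (9 × 500) = 0.10844
UCL = p̄ + 3·√(p̄(1−p̄)/n) = 0.10844 + 3 × √(0.10844×0.89156/500) = 0.10844 + 3 × 0.01391 = 0.15016

0.1502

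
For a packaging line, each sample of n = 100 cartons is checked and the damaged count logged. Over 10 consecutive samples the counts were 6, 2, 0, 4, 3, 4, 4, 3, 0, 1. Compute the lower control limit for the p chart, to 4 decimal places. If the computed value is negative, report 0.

p̄ = Σdᵢ / (k·n) = 27 / (10 × 100) = 0.02700
LCL = p̄ − 3·√(p̄(1−p̄)/n) = 0.02700 − 3 × 0.01621 = -0.02162 → 0 (negative, so LCL = 0)

0.0000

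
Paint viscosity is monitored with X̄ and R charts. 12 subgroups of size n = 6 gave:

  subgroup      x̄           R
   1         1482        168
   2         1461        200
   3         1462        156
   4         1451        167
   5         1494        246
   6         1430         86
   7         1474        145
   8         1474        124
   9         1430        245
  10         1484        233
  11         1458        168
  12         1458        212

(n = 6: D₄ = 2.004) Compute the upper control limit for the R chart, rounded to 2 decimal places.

359.05

R̄ = (168 + 200 + 156 + 167 + 246 + 86 + 145 + 124 + 245 + 233 + 168 + 212) / 12 = 2150.0000 / 12 = 179.1667
UCL_R = D₄·R̄ = 2.004 × 179.1667 = 359.0500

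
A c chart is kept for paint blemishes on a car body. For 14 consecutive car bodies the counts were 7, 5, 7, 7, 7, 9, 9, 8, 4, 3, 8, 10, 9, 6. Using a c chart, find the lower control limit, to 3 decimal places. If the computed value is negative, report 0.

c̄ = (7 + 5 + 7 + 7 + 7 + 9 + 9 + 8 + 4 + 3 + 8 + 10 + 9 + 6) / 14 = 99 / 14 = 7.0714
LCL = c̄ − 3√c̄ = 7.0714 − 3 × 2.6592 = -0.9062 → 0 (cannot be negative)

0.000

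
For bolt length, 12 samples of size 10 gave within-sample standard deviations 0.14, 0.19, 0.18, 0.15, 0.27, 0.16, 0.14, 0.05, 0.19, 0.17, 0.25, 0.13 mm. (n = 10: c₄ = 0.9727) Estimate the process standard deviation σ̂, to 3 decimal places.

s̄ = (0.14 + 0.19 + 0.18 + 0.15 + 0.27 + 0.16 + 0.14 + 0.05 + 0.19 + 0.17 + 0.25 + 0.13) / 12 = 0.1683
σ̂ = s̄ / c₄ = 0.1683 / 0.9727 = 0.1731

0.173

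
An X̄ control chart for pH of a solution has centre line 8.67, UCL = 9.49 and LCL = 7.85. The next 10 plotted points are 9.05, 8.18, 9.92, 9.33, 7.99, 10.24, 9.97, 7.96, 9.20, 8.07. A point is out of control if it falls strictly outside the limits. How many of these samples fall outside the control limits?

Compare each point to [7.85, 9.49]: sample 3 = 9.92 > UCL; sample 6 = 10.24 > UCL; sample 7 = 9.97 > UCL.

3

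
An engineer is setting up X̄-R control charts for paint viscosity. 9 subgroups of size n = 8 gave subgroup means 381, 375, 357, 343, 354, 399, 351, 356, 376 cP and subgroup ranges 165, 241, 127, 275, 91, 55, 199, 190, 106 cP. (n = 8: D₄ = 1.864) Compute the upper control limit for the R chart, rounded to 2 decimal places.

R̄ = (165 + 241 + 127 + 275 + 91 + 55 + 199 + 190 + 106) / 9 = 1449.0000 / 9 = 161.0000
UCL_R = D₄·R̄ = 1.864 × 161.0000 = 300.1040

300.10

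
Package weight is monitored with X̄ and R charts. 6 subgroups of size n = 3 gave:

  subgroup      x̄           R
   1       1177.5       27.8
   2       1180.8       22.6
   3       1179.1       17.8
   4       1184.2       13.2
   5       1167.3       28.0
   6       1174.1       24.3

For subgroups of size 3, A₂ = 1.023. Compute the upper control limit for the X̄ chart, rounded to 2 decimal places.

X̄̄ = (1177.5 + 1180.8 + 1179.1 + 1184.2 + 1167.3 + 1174.1) / 6 = 7063.0000 / 6 = 1177.1667
R̄ = (27.8 + 22.6 + 17.8 + 13.2 + 28.0 + 24.3) / 6 = 133.7000 / 6 = 22.2833
UCL = X̄̄ + A₂·R̄ = 1177.1667 + 1.023 × 22.2833 = 1199.9625

1199.96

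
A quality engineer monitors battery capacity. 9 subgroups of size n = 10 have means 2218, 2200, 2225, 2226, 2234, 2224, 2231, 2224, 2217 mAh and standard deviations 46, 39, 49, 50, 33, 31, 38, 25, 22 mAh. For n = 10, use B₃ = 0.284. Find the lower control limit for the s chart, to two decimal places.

10.51

s̄ = (46 + 39 + 49 + 50 + 33 + 31 + 38 + 25 + 22) / 9 = 37.0000
LCL_s = B₃·s̄ = 0.284 × 37.0000 = 10.5080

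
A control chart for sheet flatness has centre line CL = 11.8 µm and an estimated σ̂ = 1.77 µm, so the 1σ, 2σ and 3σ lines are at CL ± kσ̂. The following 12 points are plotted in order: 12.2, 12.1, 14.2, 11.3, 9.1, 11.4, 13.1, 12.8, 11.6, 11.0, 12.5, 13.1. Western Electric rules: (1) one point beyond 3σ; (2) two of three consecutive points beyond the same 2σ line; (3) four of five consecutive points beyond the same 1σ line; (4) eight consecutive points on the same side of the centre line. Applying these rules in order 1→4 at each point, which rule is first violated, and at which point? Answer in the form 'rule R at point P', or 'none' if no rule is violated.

Zone of each point (C = within 1σ̂, B = 1σ̂–2σ̂, A = 2σ̂–3σ̂, * = beyond 3σ̂; sign = side of CL): 1:+C, 2:+C, 3:+B, 4:-C, 5:-B, 6:-C, 7:+C, 8:+C, 9:-C, 10:-C, 11:+C, 12:+C
No rule fires across all 12 points.

none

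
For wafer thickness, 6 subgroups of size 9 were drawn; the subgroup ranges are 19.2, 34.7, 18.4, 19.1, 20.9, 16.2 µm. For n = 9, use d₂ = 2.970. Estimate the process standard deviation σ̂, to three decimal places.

R̄ = (19.2 + 34.7 + 18.4 + 19.1 + 20.9 + 16.2) / 6 = 21.4167
σ̂ = R̄ / d₂ = 21.4167 / 2.970 = 7.2110

7.211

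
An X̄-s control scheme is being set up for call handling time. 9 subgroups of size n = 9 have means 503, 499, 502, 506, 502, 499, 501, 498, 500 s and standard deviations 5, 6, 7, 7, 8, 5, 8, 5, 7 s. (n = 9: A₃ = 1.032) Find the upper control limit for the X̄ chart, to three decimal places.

507.762

X̄̄ = (503 + 499 + 502 + 506 + 502 + 499 + 501 + 498 + 500) / 9 = 501.1111
s̄ = (5 + 6 + 7 + 7 + 8 + 5 + 8 + 5 + 7) / 9 = 6.4444
UCL = X̄̄ + A₃·s̄ = 501.1111 + 1.032 × 6.4444 = 507.7618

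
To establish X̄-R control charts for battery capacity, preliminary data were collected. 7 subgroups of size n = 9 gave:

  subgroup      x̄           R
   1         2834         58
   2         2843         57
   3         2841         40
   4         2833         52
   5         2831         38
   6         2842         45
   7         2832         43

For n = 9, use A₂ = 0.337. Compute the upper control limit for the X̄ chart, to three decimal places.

X̄̄ = (2834 + 2843 + 2841 + 2833 + 2831 + 2842 + 2832) / 7 = 19856.0000 / 7 = 2836.5714
R̄ = (58 + 57 + 40 + 52 + 38 + 45 + 43) / 7 = 333.0000 / 7 = 47.5714
UCL = X̄̄ + A₂·R̄ = 2836.5714 + 0.337 × 47.5714 = 2852.6030

2852.603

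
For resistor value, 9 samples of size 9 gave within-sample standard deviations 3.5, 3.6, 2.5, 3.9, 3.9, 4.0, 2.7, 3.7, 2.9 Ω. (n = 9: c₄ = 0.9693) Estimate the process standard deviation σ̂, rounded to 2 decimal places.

3.52

s̄ = (3.5 + 3.6 + 2.5 + 3.9 + 3.9 + 4.0 + 2.7 + 3.7 + 2.9) / 9 = 3.4111
σ̂ = s̄ / c₄ = 3.4111 / 0.9693 = 3.5191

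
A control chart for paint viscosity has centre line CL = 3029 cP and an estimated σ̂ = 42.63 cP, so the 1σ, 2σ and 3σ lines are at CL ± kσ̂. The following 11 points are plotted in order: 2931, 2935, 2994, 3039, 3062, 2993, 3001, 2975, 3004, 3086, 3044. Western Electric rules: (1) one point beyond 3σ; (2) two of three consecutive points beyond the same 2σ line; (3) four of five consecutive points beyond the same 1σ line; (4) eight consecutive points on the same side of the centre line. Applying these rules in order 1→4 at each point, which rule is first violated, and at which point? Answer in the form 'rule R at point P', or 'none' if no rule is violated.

rule 2 at point 2

Zone of each point (C = within 1σ̂, B = 1σ̂–2σ̂, A = 2σ̂–3σ̂, * = beyond 3σ̂; sign = side of CL): 1:-A, 2:-A, 3:-C, 4:+C, 5:+C, 6:-C, 7:-C, 8:-B, 9:-C, 10:+B, 11:+C
Rule 2 (two of three consecutive points beyond the same 2σ limit) is satisfied at point 2.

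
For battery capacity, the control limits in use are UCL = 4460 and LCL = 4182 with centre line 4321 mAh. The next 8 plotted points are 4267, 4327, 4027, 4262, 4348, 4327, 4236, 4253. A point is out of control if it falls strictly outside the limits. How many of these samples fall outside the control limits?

Compare each point to [4182, 4460]: sample 3 = 4027 < LCL.

1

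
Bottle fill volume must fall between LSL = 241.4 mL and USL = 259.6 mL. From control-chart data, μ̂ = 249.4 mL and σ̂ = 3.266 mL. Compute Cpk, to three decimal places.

Cpu = (USL − μ̂) / (3σ̂) = (259.6 − 249.4) / (3 × 3.266) = 1.0410; Cpl = (μ̂ − LSL) / (3σ̂) = (249.4 − 241.4) / (3 × 3.266) = 0.8165; Cpk = min(Cpu, Cpl) = 0.8165

0.816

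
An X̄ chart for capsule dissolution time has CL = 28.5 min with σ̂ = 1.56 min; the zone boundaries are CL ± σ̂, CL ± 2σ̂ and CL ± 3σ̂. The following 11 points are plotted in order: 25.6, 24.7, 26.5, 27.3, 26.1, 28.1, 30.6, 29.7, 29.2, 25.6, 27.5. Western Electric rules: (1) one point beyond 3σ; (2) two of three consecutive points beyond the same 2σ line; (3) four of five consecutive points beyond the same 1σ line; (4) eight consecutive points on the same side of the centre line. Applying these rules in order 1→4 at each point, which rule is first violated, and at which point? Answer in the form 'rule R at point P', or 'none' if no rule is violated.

rule 3 at point 5

Zone of each point (C = within 1σ̂, B = 1σ̂–2σ̂, A = 2σ̂–3σ̂, * = beyond 3σ̂; sign = side of CL): 1:-B, 2:-A, 3:-B, 4:-C, 5:-B, 6:-C, 7:+B, 8:+C, 9:+C, 10:-B, 11:-C
Rule 3 (four of five consecutive points beyond the same 1σ limit) is satisfied at point 5.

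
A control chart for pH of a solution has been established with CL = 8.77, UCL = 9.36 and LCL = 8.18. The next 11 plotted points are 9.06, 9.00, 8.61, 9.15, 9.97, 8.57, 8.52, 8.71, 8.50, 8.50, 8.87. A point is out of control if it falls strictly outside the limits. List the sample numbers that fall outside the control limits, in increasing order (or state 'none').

5

Compare each point to [8.18, 9.36]: sample 5 = 9.97 > UCL.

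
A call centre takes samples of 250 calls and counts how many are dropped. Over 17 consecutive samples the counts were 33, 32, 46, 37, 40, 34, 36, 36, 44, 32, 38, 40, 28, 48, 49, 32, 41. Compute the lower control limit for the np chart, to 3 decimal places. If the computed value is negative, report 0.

20.970

p̄ = Σdᵢ / (k·n) = 646 / (17 × 250) = 0.15200
LCL = np̄ − 3·√(np̄(1−p̄)) = 38.0000 − 3 × 5.6766 = 20.9701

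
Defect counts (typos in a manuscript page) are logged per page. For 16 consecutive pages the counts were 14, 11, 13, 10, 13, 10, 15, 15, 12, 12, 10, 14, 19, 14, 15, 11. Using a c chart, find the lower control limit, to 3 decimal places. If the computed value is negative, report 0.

2.183

c̄ = (14 + 11 + 13 + 10 + 13 + 10 + 15 + 15 + 12 + 12 + 10 + 14 + 19 + 14 + 15 + 11) / 16 = 208 / 16 = 13.0000
LCL = c̄ − 3√c̄ = 13.0000 − 3 × 3.6056 = 2.1833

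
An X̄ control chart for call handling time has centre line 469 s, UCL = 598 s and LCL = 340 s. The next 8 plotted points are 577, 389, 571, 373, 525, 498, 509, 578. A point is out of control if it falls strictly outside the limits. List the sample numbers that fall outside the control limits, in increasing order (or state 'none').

All 8 points lie within [340, 598].

none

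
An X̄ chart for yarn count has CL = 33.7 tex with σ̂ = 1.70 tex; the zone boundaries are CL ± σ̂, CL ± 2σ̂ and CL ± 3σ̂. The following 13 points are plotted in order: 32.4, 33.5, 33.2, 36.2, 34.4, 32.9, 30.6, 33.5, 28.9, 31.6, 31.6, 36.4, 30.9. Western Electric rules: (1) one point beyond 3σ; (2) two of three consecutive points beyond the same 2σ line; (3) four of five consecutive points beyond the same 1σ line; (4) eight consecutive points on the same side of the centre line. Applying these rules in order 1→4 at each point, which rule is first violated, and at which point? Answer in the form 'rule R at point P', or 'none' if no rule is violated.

rule 3 at point 11

Zone of each point (C = within 1σ̂, B = 1σ̂–2σ̂, A = 2σ̂–3σ̂, * = beyond 3σ̂; sign = side of CL): 1:-C, 2:-C, 3:-C, 4:+B, 5:+C, 6:-C, 7:-B, 8:-C, 9:-A, 10:-B, 11:-B, 12:+B, 13:-B
Rule 3 (four of five consecutive points beyond the same 1σ limit) is satisfied at point 11.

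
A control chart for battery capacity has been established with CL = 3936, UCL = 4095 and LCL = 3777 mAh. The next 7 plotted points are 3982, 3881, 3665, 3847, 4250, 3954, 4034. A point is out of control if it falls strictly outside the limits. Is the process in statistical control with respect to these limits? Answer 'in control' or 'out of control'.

Compare each point to [3777, 4095]: sample 3 = 3665 < LCL; sample 5 = 4250 > UCL.

out of control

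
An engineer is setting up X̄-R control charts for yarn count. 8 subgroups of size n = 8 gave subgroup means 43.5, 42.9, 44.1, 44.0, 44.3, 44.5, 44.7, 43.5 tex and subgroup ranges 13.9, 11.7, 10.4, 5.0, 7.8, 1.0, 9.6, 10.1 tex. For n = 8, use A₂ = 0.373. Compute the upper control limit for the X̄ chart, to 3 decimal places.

47.178

X̄̄ = (43.5 + 42.9 + 44.1 + 44.0 + 44.3 + 44.5 + 44.7 + 43.5) / 8 = 351.5000 / 8 = 43.9375
R̄ = (13.9 + 11.7 + 10.4 + 5.0 + 7.8 + 1.0 + 9.6 + 10.1) / 8 = 69.5000 / 8 = 8.6875
UCL = X̄̄ + A₂·R̄ = 43.9375 + 0.373 × 8.6875 = 47.1779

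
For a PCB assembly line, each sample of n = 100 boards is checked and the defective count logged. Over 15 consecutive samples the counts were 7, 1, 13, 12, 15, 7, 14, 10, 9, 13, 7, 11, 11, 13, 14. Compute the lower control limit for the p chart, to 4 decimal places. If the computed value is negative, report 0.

0.0128

p̄ = Σdᵢ / (k·n) = 157 / (15 × 100) = 0.10467
LCL = p̄ − 3·√(p̄(1−p̄)/n) = 0.10467 − 3 × 0.03061 = 0.01283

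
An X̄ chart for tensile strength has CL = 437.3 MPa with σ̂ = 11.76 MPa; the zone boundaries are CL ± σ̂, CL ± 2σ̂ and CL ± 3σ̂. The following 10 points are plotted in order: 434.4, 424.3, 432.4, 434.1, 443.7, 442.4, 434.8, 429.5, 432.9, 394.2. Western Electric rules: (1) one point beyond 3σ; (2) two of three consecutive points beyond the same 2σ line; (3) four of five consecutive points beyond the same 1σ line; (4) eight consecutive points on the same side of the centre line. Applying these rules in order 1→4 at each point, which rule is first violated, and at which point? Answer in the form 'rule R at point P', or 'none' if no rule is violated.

rule 1 at point 10

Zone of each point (C = within 1σ̂, B = 1σ̂–2σ̂, A = 2σ̂–3σ̂, * = beyond 3σ̂; sign = side of CL): 1:-C, 2:-B, 3:-C, 4:-C, 5:+C, 6:+C, 7:-C, 8:-C, 9:-C, 10:-*
Rule 1 (one point beyond the 3σ limits) is satisfied at point 10.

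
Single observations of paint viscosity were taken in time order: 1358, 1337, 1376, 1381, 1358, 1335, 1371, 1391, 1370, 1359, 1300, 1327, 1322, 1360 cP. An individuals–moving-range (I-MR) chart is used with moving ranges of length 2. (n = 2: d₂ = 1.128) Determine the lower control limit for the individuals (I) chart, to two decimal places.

1286.11

X̄ = (1358 + 1337 + 1376 + 1381 + 1358 + 1335 + 1371 + 1391 + 1370 + 1359 + 1300 + 1327 + 1322 + 1360) / 14 = 1353.2143
Moving ranges: 21, 39, 5, 23, 23, 36, 20, 21, 11, 59, 27, 5, 38; M̄R̄ = 328.0000 / 13 = 25.2308
LCL = X̄ − 3·M̄R̄/d₂ = 1353.2143 − 3 × 25.2308 / 1.128 = 1286.1112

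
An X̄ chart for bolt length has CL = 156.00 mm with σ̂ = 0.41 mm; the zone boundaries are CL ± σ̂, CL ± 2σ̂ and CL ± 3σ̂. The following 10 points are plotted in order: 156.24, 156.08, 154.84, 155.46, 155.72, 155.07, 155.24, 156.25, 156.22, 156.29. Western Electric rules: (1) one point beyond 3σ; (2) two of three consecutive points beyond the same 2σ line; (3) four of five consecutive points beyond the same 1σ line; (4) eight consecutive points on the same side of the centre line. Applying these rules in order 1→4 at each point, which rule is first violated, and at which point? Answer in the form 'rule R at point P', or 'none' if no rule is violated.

Zone of each point (C = within 1σ̂, B = 1σ̂–2σ̂, A = 2σ̂–3σ̂, * = beyond 3σ̂; sign = side of CL): 1:+C, 2:+C, 3:-A, 4:-B, 5:-C, 6:-A, 7:-B, 8:+C, 9:+C, 10:+C
Rule 3 (four of five consecutive points beyond the same 1σ limit) is satisfied at point 7.

rule 3 at point 7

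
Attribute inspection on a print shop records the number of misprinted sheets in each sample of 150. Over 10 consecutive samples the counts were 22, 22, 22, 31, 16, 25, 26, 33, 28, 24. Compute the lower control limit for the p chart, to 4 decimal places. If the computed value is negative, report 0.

0.0749

p̄ = Σdᵢ / (k·n) = 249 / (10 × 150) = 0.16600
LCL = p̄ − 3·√(p̄(1−p̄)/n) = 0.16600 − 3 × 0.03038 = 0.07486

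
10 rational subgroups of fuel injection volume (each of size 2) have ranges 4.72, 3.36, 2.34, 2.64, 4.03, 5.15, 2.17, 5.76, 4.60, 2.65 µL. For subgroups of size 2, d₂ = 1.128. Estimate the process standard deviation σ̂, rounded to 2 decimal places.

R̄ = (4.72 + 3.36 + 2.34 + 2.64 + 4.03 + 5.15 + 2.17 + 5.76 + 4.60 + 2.65) / 10 = 3.7420
σ̂ = R̄ / d₂ = 3.7420 / 1.128 = 3.3174

3.32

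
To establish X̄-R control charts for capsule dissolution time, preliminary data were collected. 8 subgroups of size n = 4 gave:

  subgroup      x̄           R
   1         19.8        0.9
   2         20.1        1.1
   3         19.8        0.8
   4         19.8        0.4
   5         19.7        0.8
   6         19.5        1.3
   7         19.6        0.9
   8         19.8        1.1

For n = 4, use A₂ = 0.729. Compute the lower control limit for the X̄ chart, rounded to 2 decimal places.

X̄̄ = (19.8 + 20.1 + 19.8 + 19.8 + 19.7 + 19.5 + 19.6 + 19.8) / 8 = 158.1000 / 8 = 19.7625
R̄ = (0.9 + 1.1 + 0.8 + 0.4 + 0.8 + 1.3 + 0.9 + 1.1) / 8 = 7.3000 / 8 = 0.9125
LCL = X̄̄ − A₂·R̄ = 19.7625 − 0.729 × 0.9125 = 19.0973

19.10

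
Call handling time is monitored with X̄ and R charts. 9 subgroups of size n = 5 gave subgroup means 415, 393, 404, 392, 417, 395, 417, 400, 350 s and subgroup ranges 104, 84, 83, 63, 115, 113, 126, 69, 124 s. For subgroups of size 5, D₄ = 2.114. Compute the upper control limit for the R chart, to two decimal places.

R̄ = (104 + 84 + 83 + 63 + 115 + 113 + 126 + 69 + 124) / 9 = 881.0000 / 9 = 97.8889
UCL_R = D₄·R̄ = 2.114 × 97.8889 = 206.9371

206.94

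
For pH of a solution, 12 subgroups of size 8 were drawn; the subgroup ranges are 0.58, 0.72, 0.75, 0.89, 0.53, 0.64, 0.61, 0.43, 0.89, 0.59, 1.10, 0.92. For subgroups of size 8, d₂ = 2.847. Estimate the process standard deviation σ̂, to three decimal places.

0.253

R̄ = (0.58 + 0.72 + 0.75 + 0.89 + 0.53 + 0.64 + 0.61 + 0.43 + 0.89 + 0.59 + 1.10 + 0.92) / 12 = 0.7208
σ̂ = R̄ / d₂ = 0.7208 / 2.847 = 0.2532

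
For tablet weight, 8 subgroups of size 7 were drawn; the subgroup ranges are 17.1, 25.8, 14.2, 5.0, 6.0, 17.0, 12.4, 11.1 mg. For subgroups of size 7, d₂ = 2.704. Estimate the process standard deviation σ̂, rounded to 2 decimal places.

R̄ = (17.1 + 25.8 + 14.2 + 5.0 + 6.0 + 17.0 + 12.4 + 11.1) / 8 = 13.5750
σ̂ = R̄ / d₂ = 13.5750 / 2.704 = 5.0203

5.02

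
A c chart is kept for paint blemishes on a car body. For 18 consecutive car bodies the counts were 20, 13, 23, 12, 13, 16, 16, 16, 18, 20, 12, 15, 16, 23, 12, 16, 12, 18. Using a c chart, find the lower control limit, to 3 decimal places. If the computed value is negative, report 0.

c̄ = (20 + 13 + 23 + 12 + 13 + 16 + 16 + 16 + 18 + 20 + 12 + 15 + 16 + 23 + 12 + 16 + 12 + 18) / 18 = 291 / 18 = 16.1667
LCL = c̄ − 3√c̄ = 16.1667 − 3 × 4.0208 = 4.1043

4.104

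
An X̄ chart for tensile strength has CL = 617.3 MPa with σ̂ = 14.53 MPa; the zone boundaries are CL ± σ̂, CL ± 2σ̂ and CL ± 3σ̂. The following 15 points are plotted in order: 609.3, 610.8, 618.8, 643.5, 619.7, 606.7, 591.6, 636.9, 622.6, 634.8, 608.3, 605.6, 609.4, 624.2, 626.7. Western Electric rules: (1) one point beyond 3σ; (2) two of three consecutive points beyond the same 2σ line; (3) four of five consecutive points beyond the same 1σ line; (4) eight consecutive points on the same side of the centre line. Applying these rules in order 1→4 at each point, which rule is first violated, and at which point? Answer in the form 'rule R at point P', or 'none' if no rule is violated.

none

Zone of each point (C = within 1σ̂, B = 1σ̂–2σ̂, A = 2σ̂–3σ̂, * = beyond 3σ̂; sign = side of CL): 1:-C, 2:-C, 3:+C, 4:+B, 5:+C, 6:-C, 7:-B, 8:+B, 9:+C, 10:+B, 11:-C, 12:-C, 13:-C, 14:+C, 15:+C
No rule fires across all 15 points.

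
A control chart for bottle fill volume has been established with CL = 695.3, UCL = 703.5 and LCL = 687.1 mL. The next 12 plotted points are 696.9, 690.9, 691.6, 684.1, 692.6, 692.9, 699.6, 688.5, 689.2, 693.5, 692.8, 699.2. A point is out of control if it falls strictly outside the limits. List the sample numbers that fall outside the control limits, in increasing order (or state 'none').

4

Compare each point to [687.1, 703.5]: sample 4 = 684.1 < LCL.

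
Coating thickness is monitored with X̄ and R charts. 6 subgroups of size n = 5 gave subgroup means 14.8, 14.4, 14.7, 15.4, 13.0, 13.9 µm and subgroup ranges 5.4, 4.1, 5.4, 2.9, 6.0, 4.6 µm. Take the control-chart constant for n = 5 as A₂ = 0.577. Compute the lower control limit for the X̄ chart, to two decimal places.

11.64

X̄̄ = (14.8 + 14.4 + 14.7 + 15.4 + 13.0 + 13.9) / 6 = 86.2000 / 6 = 14.3667
R̄ = (5.4 + 4.1 + 5.4 + 2.9 + 6.0 + 4.6) / 6 = 28.4000 / 6 = 4.7333
LCL = X̄̄ − A₂·R̄ = 14.3667 − 0.577 × 4.7333 = 11.6355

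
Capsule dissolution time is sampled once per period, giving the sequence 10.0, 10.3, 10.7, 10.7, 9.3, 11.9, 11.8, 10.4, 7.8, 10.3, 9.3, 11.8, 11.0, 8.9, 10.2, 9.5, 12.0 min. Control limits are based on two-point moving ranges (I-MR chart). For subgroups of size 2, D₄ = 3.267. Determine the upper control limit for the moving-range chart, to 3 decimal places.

4.533

Moving ranges: 0.3, 0.4, 0.0, 1.4, 2.6, 0.1, 1.4, 2.6, 2.5, 1.0, 2.5, 0.8, 2.1, 1.3, 0.7, 2.5; M̄R̄ = 22.2000 / 16 = 1.3875
UCL_MR = D₄·M̄R̄ = 3.267 × 1.3875 = 4.5330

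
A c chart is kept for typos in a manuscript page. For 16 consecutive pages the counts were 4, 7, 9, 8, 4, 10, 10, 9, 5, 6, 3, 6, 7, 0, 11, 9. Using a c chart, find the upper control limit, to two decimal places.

14.54

c̄ = (4 + 7 + 9 + 8 + 4 + 10 + 10 + 9 + 5 + 6 + 3 + 6 + 7 + 0 + 11 + 9) / 16 = 108 / 16 = 6.7500
UCL = c̄ + 3√c̄ = 6.7500 + 3 × √6.7500 = 6.7500 + 3 × 2.5981 = 14.5442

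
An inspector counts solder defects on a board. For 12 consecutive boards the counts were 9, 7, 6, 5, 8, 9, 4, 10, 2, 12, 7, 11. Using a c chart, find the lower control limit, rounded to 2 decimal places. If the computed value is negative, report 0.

0.00

c̄ = (9 + 7 + 6 + 5 + 8 + 9 + 4 + 10 + 2 + 12 + 7 + 11) / 12 = 90 / 12 = 7.5000
LCL = c̄ − 3√c̄ = 7.5000 − 3 × 2.7386 = -0.7158 → 0 (cannot be negative)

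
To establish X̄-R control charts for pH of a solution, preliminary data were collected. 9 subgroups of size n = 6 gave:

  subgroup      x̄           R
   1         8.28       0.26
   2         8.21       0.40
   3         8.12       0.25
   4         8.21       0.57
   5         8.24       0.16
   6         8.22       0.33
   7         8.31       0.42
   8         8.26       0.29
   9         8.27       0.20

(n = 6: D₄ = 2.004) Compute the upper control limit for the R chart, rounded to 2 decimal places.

0.64

R̄ = (0.26 + 0.40 + 0.25 + 0.57 + 0.16 + 0.33 + 0.42 + 0.29 + 0.20) / 9 = 2.8800 / 9 = 0.3200
UCL_R = D₄·R̄ = 2.004 × 0.3200 = 0.6413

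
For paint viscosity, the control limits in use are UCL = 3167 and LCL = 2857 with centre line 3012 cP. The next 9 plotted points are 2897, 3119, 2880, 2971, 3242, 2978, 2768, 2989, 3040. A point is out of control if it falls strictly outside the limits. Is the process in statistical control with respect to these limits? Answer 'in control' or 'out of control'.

out of control

Compare each point to [2857, 3167]: sample 5 = 3242 > UCL; sample 7 = 2768 < LCL.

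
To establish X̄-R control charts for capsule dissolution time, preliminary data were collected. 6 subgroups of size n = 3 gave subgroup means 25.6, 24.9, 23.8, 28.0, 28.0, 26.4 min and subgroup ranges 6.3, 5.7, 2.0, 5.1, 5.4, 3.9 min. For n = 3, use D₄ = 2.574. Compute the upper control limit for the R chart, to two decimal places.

R̄ = (6.3 + 5.7 + 2.0 + 5.1 + 5.4 + 3.9) / 6 = 28.4000 / 6 = 4.7333
UCL_R = D₄·R̄ = 2.574 × 4.7333 = 12.1836

12.18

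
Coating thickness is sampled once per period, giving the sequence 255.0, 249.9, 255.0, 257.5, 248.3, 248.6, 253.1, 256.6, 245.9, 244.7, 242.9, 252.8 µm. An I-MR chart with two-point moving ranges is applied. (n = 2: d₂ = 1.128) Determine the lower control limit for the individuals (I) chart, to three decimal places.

X̄ = (255.0 + 249.9 + 255.0 + 257.5 + 248.3 + 248.6 + 253.1 + 256.6 + 245.9 + 244.7 + 242.9 + 252.8) / 12 = 250.8583
Moving ranges: 5.1, 5.1, 2.5, 9.2, 0.3, 4.5, 3.5, 10.7, 1.2, 1.8, 9.9; M̄R̄ = 53.8000 / 11 = 4.8909
LCL = X̄ − 3·M̄R̄/d₂ = 250.8583 − 3 × 4.8909 / 1.128 = 237.8506

237.851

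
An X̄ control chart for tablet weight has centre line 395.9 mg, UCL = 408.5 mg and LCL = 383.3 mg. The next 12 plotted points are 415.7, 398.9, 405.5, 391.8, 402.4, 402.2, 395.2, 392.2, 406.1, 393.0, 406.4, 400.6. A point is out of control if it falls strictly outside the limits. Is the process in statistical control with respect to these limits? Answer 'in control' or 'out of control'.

out of control

Compare each point to [383.3, 408.5]: sample 1 = 415.7 > UCL.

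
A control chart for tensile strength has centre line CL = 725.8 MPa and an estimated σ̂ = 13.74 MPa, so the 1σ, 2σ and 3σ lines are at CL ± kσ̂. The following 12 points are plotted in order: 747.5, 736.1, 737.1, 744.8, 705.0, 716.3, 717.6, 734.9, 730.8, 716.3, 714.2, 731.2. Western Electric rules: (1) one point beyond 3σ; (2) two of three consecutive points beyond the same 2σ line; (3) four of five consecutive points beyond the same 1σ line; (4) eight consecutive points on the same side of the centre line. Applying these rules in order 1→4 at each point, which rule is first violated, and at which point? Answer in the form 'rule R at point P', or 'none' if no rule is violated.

Zone of each point (C = within 1σ̂, B = 1σ̂–2σ̂, A = 2σ̂–3σ̂, * = beyond 3σ̂; sign = side of CL): 1:+B, 2:+C, 3:+C, 4:+B, 5:-B, 6:-C, 7:-C, 8:+C, 9:+C, 10:-C, 11:-C, 12:+C
No rule fires across all 12 points.

none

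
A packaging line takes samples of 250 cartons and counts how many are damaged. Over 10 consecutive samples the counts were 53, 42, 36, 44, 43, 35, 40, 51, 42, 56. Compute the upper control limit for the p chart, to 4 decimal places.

0.2492

p̄ = Σdᵢ / (k·n) = 442 / (10 × 250) = 0.17680
UCL = p̄ + 3·√(p̄(1−p̄)/n) = 0.17680 + 3 × √(0.17680×0.82320/250) = 0.17680 + 3 × 0.02413 = 0.24918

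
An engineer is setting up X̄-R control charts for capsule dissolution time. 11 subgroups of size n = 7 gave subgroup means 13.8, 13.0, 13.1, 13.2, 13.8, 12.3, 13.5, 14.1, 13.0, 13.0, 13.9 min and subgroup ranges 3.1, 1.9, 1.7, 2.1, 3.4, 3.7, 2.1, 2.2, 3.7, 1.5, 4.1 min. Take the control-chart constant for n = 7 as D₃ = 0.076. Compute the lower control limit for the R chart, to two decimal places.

0.20

R̄ = (3.1 + 1.9 + 1.7 + 2.1 + 3.4 + 3.7 + 2.1 + 2.2 + 3.7 + 1.5 + 4.1) / 11 = 29.5000 / 11 = 2.6818
LCL_R = D₃·R̄ = 0.076 × 2.6818 = 0.2038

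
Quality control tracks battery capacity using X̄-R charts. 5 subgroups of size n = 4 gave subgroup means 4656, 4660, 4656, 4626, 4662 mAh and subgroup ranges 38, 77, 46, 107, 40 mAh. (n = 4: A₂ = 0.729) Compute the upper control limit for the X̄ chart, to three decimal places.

X̄̄ = (4656 + 4660 + 4656 + 4626 + 4662) / 5 = 23260.0000 / 5 = 4652.0000
R̄ = (38 + 77 + 46 + 107 + 40) / 5 = 308.0000 / 5 = 61.6000
UCL = X̄̄ + A₂·R̄ = 4652.0000 + 0.729 × 61.6000 = 4696.9064

4696.906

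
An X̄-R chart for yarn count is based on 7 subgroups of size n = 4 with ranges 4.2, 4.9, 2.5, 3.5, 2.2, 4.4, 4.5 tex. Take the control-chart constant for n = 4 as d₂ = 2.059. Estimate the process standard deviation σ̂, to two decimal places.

1.82

R̄ = (4.2 + 4.9 + 2.5 + 3.5 + 2.2 + 4.4 + 4.5) / 7 = 3.7429
σ̂ = R̄ / d₂ = 3.7429 / 2.059 = 1.8178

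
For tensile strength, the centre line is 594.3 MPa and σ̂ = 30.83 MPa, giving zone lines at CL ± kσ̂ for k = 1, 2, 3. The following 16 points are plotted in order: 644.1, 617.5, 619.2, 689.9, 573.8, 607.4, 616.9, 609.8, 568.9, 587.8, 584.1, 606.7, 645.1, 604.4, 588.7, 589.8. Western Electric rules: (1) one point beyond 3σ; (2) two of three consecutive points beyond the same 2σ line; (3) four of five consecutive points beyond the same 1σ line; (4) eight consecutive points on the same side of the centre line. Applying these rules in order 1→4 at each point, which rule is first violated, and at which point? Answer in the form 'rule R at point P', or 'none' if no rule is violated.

rule 1 at point 4

Zone of each point (C = within 1σ̂, B = 1σ̂–2σ̂, A = 2σ̂–3σ̂, * = beyond 3σ̂; sign = side of CL): 1:+B, 2:+C, 3:+C, 4:+*, 5:-C, 6:+C, 7:+C, 8:+C, 9:-C, 10:-C, 11:-C, 12:+C, 13:+B, 14:+C, 15:-C, 16:-C
Rule 1 (one point beyond the 3σ limits) is satisfied at point 4.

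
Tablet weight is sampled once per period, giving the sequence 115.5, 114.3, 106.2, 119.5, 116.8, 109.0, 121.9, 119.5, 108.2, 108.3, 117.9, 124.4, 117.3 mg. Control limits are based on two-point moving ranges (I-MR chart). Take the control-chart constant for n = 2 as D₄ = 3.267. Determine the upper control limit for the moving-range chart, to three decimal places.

Moving ranges: 1.2, 8.1, 13.3, 2.7, 7.8, 12.9, 2.4, 11.3, 0.1, 9.6, 6.5, 7.1; M̄R̄ = 83.0000 / 12 = 6.9167
UCL_MR = D₄·M̄R̄ = 3.267 × 6.9167 = 22.5968

22.597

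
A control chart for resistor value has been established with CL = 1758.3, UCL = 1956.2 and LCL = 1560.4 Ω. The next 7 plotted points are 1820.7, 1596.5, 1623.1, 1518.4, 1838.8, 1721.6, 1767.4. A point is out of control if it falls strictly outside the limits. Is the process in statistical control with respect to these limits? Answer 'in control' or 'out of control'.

Compare each point to [1560.4, 1956.2]: sample 4 = 1518.4 < LCL.

out of control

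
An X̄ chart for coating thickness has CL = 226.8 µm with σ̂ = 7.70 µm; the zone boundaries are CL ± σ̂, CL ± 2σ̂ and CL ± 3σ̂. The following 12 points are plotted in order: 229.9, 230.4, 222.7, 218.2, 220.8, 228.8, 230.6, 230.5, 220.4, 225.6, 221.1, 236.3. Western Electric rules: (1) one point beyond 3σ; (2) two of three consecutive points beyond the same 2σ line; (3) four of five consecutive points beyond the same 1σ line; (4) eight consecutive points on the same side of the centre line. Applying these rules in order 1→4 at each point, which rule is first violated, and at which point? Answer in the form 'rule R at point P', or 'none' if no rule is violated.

Zone of each point (C = within 1σ̂, B = 1σ̂–2σ̂, A = 2σ̂–3σ̂, * = beyond 3σ̂; sign = side of CL): 1:+C, 2:+C, 3:-C, 4:-B, 5:-C, 6:+C, 7:+C, 8:+C, 9:-C, 10:-C, 11:-C, 12:+B
No rule fires across all 12 points.

none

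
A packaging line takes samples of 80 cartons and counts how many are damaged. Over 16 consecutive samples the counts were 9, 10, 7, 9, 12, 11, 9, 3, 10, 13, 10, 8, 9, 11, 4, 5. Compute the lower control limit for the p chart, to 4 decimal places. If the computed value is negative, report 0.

p̄ = Σdᵢ / (k·n) = 140 / (16 × 80) = 0.10938
LCL = p̄ − 3·√(p̄(1−p̄)/n) = 0.10938 − 3 × 0.03489 = 0.00469

0.0047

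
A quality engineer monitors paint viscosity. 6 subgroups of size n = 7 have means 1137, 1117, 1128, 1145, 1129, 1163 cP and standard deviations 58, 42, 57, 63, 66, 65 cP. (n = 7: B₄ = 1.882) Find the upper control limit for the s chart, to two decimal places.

110.10

s̄ = (58 + 42 + 57 + 63 + 66 + 65) / 6 = 58.5000
UCL_s = B₄·s̄ = 1.882 × 58.5000 = 110.0970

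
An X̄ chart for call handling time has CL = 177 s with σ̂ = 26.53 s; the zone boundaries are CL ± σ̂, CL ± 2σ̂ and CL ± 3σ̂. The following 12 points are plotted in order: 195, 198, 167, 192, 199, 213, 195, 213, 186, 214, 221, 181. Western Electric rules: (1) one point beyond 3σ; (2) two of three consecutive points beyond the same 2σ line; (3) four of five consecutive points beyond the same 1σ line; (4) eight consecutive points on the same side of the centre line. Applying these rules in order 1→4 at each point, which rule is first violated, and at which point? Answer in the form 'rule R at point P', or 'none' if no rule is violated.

Zone of each point (C = within 1σ̂, B = 1σ̂–2σ̂, A = 2σ̂–3σ̂, * = beyond 3σ̂; sign = side of CL): 1:+C, 2:+C, 3:-C, 4:+C, 5:+C, 6:+B, 7:+C, 8:+B, 9:+C, 10:+B, 11:+B, 12:+C
Rule 4 (eight consecutive points on the same side of the centre line) is satisfied at point 11.

rule 4 at point 11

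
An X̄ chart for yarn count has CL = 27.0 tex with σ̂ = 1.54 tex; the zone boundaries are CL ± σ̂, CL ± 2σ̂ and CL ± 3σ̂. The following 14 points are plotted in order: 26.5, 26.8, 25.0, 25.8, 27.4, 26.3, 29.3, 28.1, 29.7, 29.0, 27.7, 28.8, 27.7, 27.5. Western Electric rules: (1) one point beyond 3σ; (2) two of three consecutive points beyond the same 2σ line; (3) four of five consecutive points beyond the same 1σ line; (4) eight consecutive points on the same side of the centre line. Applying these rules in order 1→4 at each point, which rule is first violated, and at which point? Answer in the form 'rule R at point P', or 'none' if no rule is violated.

Zone of each point (C = within 1σ̂, B = 1σ̂–2σ̂, A = 2σ̂–3σ̂, * = beyond 3σ̂; sign = side of CL): 1:-C, 2:-C, 3:-B, 4:-C, 5:+C, 6:-C, 7:+B, 8:+C, 9:+B, 10:+B, 11:+C, 12:+B, 13:+C, 14:+C
Rule 4 (eight consecutive points on the same side of the centre line) is satisfied at point 14.

rule 4 at point 14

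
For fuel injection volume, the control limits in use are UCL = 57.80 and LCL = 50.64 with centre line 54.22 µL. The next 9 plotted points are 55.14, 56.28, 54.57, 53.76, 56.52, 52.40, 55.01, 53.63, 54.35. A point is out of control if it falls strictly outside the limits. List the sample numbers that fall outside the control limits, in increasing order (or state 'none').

none

All 9 points lie within [50.64, 57.80].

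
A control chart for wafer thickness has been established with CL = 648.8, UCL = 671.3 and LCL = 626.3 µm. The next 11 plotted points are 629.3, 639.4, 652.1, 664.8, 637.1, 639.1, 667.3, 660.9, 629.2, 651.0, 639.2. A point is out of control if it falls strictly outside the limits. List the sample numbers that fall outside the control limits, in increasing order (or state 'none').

none

All 11 points lie within [626.3, 671.3].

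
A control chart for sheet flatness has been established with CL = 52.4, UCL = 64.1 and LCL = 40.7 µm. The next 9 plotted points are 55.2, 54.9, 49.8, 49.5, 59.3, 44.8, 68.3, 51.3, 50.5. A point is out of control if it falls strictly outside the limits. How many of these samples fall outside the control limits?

Compare each point to [40.7, 64.1]: sample 7 = 68.3 > UCL.

1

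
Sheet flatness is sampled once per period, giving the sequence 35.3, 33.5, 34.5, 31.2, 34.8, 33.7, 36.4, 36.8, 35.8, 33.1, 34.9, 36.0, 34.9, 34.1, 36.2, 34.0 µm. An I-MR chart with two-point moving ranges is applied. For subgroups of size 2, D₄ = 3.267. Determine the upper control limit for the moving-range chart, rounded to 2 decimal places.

5.82

Moving ranges: 1.8, 1.0, 3.3, 3.6, 1.1, 2.7, 0.4, 1.0, 2.7, 1.8, 1.1, 1.1, 0.8, 2.1, 2.2; M̄R̄ = 26.7000 / 15 = 1.7800
UCL_MR = D₄·M̄R̄ = 3.267 × 1.7800 = 5.8153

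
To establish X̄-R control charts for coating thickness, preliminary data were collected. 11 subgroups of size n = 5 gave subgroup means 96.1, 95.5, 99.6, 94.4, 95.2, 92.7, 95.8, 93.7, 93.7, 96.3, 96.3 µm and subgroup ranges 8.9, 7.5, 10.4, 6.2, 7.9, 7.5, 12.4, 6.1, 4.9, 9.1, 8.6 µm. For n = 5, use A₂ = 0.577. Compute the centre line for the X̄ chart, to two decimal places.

X̄̄ = (96.1 + 95.5 + 99.6 + 94.4 + 95.2 + 92.7 + 95.8 + 93.7 + 93.7 + 96.3 + 96.3) / 11 = 1049.3000 / 11 = 95.3909
CL = X̄̄ = 95.3909

95.39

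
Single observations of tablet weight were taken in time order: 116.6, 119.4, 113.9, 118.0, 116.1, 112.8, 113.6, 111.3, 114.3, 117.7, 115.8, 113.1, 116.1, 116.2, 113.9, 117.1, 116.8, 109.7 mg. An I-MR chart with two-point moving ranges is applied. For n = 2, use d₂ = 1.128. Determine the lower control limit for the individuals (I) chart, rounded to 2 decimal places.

X̄ = (116.6 + 119.4 + 113.9 + 118.0 + 116.1 + 112.8 + 113.6 + 111.3 + 114.3 + 117.7 + 115.8 + 113.1 + 116.1 + 116.2 + 113.9 + 117.1 + 116.8 + 109.7) / 18 = 115.1333
Moving ranges: 2.8, 5.5, 4.1, 1.9, 3.3, 0.8, 2.3, 3.0, 3.4, 1.9, 2.7, 3.0, 0.1, 2.3, 3.2, 0.3, 7.1; M̄R̄ = 47.7000 / 17 = 2.8059
LCL = X̄ − 3·M̄R̄/d₂ = 115.1333 − 3 × 2.8059 / 1.128 = 107.6709

107.67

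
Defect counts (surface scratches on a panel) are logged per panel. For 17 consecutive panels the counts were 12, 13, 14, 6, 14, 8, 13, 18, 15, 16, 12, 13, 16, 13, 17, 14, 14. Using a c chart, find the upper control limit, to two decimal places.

c̄ = (12 + 13 + 14 + 6 + 14 + 8 + 13 + 18 + 15 + 16 + 12 + 13 + 16 + 13 + 17 + 14 + 14) / 17 = 228 / 17 = 13.4118
UCL = c̄ + 3√c̄ = 13.4118 + 3 × √13.4118 = 13.4118 + 3 × 3.6622 = 24.3984

24.40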